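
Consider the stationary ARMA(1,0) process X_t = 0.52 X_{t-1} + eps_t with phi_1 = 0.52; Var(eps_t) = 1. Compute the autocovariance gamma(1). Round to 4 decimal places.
\gamma(1) = 0.7127

Multiply the model equation by X_{t-k} and take expectations. With theta_0 = psi_0 = 1 and psi_j the MA(infinity) weights, this gives
  gamma(k) - sum_i phi_i gamma(k-i) = c_k,
  c_k = sigma^2 * sum_{j=k..q} theta_j psi_{j-k}   (c_k = 0 for k > q),
using gamma(-m) = gamma(m).
Pure AR (q = 0): c_0 = sigma^2 = 1, c_k = 0 for k >= 1.
Equations for k = 0 and k = 1 (AR order 1):
  gamma(0) = phi_1 gamma(1) + c_0
  gamma(1) = phi_1 gamma(0) + c_1
Substituting the second into the first: gamma(0) (1 - phi_1^2) = c_0 + phi_1 c_1, so
  gamma(0) = c_0 / (1 - phi_1^2) = 1 / (1 - (0.52)^2) = 1 / 0.7296 = 1.370614.
  gamma(1) = phi_1 gamma(0) = (0.52)(1.370614) = 0.712719.
Therefore gamma(1) = 0.7127 (to 4 decimal places).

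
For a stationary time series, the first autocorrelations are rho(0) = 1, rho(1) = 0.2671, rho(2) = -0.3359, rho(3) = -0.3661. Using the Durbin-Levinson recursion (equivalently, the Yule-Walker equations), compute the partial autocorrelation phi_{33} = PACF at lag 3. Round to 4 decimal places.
\phi_{33} = -0.1599

The PACF at lag k is phi_{kk}, the last component of the solution
to the Yule-Walker system G_k phi = r_k where
  (G_k)_{ij} = rho(|i - j|), (r_k)_i = rho(i), i,j = 1..k.
Equivalently, Durbin-Levinson gives phi_{kk} iteratively:
  phi_{11} = rho(1)
  phi_{kk} = [rho(k) - sum_{j=1..k-1} phi_{k-1,j} rho(k-j)]
            / [1 - sum_{j=1..k-1} phi_{k-1,j} rho(j)],
  phi_{k,j} = phi_{k-1,j} - phi_{kk} phi_{k-1,k-j},  j = 1..k-1.
Step k = 1:
  phi_11 = rho(1) = 0.2671.
Step k = 2:
  phi_22 = [rho(2) - phi_11 rho(1)] / [1 - phi_11 rho(1)] = [-0.3359 - (0.2671)(0.2671)] / [1 - (0.2671)(0.2671)]
         = -0.40724241 / 0.92865759 = -0.438528.
  Update: phi_21 = phi_11 - phi_22 phi_11 = 0.2671 - (-0.438528)(0.2671) = 0.384231.
Step k = 3:
  phi_33 = [rho(3) - phi_21 rho(2) - phi_22 rho(1)] / [1 - phi_21 rho(1) - phi_22 rho(2)]
    numerator   = -0.3661 - (0.384231)(-0.3359) - (-0.438528)(0.2671) = -0.11990601
    denominator = 1 - (0.384231)(0.2671) - (-0.438528)(-0.3359) = 0.75007037
  phi_33 = -0.11990601 / 0.75007037 = -0.1599.
Therefore phi_{33} = -0.1599.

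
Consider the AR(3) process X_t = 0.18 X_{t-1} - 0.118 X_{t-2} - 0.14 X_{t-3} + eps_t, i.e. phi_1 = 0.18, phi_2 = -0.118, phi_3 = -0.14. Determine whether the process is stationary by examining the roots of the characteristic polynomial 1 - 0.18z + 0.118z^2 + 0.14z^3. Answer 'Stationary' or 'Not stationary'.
\text{Stationary}

The AR(p) characteristic polynomial is P(z) = 1 - 0.18z + 0.118z^2 + 0.14z^3.
Stationarity requires all roots to lie outside the unit circle, i.e. |z| > 1 for every root.
Degree 3: look for a simple real root z0 first, then factor out (1 - z/z0) and solve the remaining quadratic.
Testing z0 = -2.5: P(-2.5) = 1 + (-0.18)(-2.5) + (0.118)(-2.5)^2 + (0.14)(-2.5)^3
  = 1 + (0.45) + (0.7375) + (-2.1875) = 0.  So z_0 = -2.5 is a root, |z_0| = 2.5.
Divide out the factor (1 + 0.4 z) = (1 - z/z0) (since 1/z0 = -0.4):
  P(z) = (1 + 0.4 z)(1 + (-0.58) z + (0.35) z^2)
  [check: z-coef -0.58 - (-0.4) = -0.18; z^2-coef 0.35 - (-0.4)(-0.58) = 0.118; z^3-coef -(-0.4)(0.35) = 0.14.]
Remaining roots from the quadratic factor 1 + (-0.58) z + (0.35) z^2:
  Set 1 + (-0.58) z + (0.35) z^2 = 0, i.e. a z^2 + b z + c = 0 with a = 0.35, b = -0.58, c = 1.
  Discriminant D = b^2 - 4ac = (-0.58)^2 - 4*(0.35)*1 = 0.3364 - (1.4) = -1.0636.
  D < 0, so the roots are the complex-conjugate pair z = (-b +/- i sqrt(-D)) / (2a) = 0.8286 +/- 1.4733i.
  For a conjugate pair |z|^2 = z * conj(z) = (product of roots) = c/a = 1/(0.35) = 2.857143, so |z| = sqrt(2.857143) = 1.6903 for both roots.
Moduli of all roots: 2.5000, 1.6903, 1.6903.
All moduli strictly greater than 1? Yes.
Verdict: Stationary.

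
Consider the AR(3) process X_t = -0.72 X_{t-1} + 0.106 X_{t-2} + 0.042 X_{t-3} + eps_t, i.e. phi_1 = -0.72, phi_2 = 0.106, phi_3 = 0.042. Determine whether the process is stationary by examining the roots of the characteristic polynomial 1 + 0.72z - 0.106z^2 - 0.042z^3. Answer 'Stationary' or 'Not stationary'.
\text{Stationary}

The AR(p) characteristic polynomial is P(z) = 1 + 0.72z - 0.106z^2 - 0.042z^3.
Stationarity requires all roots to lie outside the unit circle, i.e. |z| > 1 for every root.
Degree 3: look for a simple real root z0 first, then factor out (1 - z/z0) and solve the remaining quadratic.
Testing z0 = -5: P(-5) = 1 + (0.72)(-5) + (-0.106)(-5)^2 + (-0.042)(-5)^3
  = 1 + (-3.6) + (-2.65) + (5.25) = 0.  So z_0 = -5 is a root, |z_0| = 5.
Divide out the factor (1 + 0.2 z) = (1 - z/z0) (since 1/z0 = -0.2):
  P(z) = (1 + 0.2 z)(1 + (0.52) z + (-0.21) z^2)
  [check: z-coef 0.52 - (-0.2) = 0.72; z^2-coef -0.21 - (-0.2)(0.52) = -0.106; z^3-coef -(-0.2)(-0.21) = -0.042.]
Remaining roots from the quadratic factor 1 + (0.52) z + (-0.21) z^2:
  Set 1 + (0.52) z + (-0.21) z^2 = 0, i.e. a z^2 + b z + c = 0 with a = -0.21, b = 0.52, c = 1.
  Discriminant D = b^2 - 4ac = (0.52)^2 - 4*(-0.21)*1 = 0.2704 - (-0.84) = 1.1104.
  D >= 0, so the roots are real: z = (-b +/- sqrt(D)) / (2a) = (-0.52 +/- 1.053755) / (-0.42).
    z_1 = (-0.52 + 1.053755) / (-0.42) = -1.2708,   |z_1| = 1.2708.
    z_2 = (-0.52 - 1.053755) / (-0.42) = 3.747,   |z_2| = 3.747.
Moduli of all roots: 5.0000, 1.2708, 3.7470.
All moduli strictly greater than 1? Yes.
Verdict: Stationary.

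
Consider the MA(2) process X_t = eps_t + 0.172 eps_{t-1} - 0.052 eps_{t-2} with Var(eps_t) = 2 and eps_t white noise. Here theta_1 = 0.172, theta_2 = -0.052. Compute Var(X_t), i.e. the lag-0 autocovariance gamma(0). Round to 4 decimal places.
\gamma(0) = 2.0646

For an MA(q) process X_t = eps_t + sum_i theta_i eps_{t-i} with
Var(eps_t) = sigma^2, the variance is
  gamma(0) = sigma^2 * (1 + sum_i theta_i^2).
  sum_i theta_i^2 = (0.172)^2 + (-0.052)^2 = 0.029584 + 0.002704 = 0.032288.
  gamma(0) = 2 * (1 + 0.032288) = 2 * 1.032288 = 2.064576, which rounds to 2.0646.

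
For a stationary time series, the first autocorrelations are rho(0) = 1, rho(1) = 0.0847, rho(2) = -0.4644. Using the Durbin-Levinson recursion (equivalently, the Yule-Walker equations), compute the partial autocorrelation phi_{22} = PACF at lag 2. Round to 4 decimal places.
\phi_{22} = -0.4750

The PACF at lag k is phi_{kk}, the last component of the solution
to the Yule-Walker system G_k phi = r_k where
  (G_k)_{ij} = rho(|i - j|), (r_k)_i = rho(i), i,j = 1..k.
Equivalently, Durbin-Levinson gives phi_{kk} iteratively:
  phi_{11} = rho(1)
  phi_{kk} = [rho(k) - sum_{j=1..k-1} phi_{k-1,j} rho(k-j)]
            / [1 - sum_{j=1..k-1} phi_{k-1,j} rho(j)],
  phi_{k,j} = phi_{k-1,j} - phi_{kk} phi_{k-1,k-j},  j = 1..k-1.
Step k = 1:
  phi_11 = rho(1) = 0.0847.
Step k = 2:
  phi_22 = [rho(2) - phi_11 rho(1)] / [1 - phi_11 rho(1)] = [-0.4644 - (0.0847)(0.0847)] / [1 - (0.0847)(0.0847)]
         = -0.47157409 / 0.99282591 = -0.475.
Therefore phi_{22} = -0.4750.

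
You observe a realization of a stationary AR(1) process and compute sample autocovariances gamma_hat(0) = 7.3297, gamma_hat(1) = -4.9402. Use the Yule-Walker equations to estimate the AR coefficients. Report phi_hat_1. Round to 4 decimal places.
\hat\phi_{1} = -0.6740

The Yule-Walker equations for an AR(p) process read, in matrix form,
  Gamma_p phi = r_p,   with   (Gamma_p)_{ij} = gamma(|i - j|),
                       (r_p)_i = gamma(i),   i,j = 1..p.
Substitute the sample gammas (Toeplitz matrix and right-hand side of size 1):
  Gamma_p = [[7.3297]]
  r_p     = [-4.9402]
With p = 1 this is the single equation gamma(0) phi_1 = gamma(1):
  phi_hat_1 = gamma(1) / gamma(0) = -4.9402 / 7.3297 = -0.6740.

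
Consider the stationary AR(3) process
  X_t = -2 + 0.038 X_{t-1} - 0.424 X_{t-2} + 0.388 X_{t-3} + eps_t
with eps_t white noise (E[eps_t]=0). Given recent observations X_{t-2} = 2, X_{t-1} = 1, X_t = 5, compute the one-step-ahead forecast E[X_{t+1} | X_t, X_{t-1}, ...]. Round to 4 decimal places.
E[X_{t+1} \mid \mathcal F_t] = -1.4580

For an AR(p) model X_t = c + sum_i phi_i X_{t-i} + eps_t, the
one-step-ahead conditional mean is
  E[X_{t+1} | X_t, ...] = c + sum_i phi_i X_{t+1-i}.
Substitute known values:
  E[X_{t+1} | ...] = -2 + (0.038) * (5) + (-0.424) * (1) + (0.388) * (2)
                   = -1.4580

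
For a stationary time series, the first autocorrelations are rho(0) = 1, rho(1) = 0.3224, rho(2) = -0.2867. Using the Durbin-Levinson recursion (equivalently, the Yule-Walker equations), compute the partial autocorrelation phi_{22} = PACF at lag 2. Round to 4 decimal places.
\phi_{22} = -0.4360

The PACF at lag k is phi_{kk}, the last component of the solution
to the Yule-Walker system G_k phi = r_k where
  (G_k)_{ij} = rho(|i - j|), (r_k)_i = rho(i), i,j = 1..k.
Equivalently, Durbin-Levinson gives phi_{kk} iteratively:
  phi_{11} = rho(1)
  phi_{kk} = [rho(k) - sum_{j=1..k-1} phi_{k-1,j} rho(k-j)]
            / [1 - sum_{j=1..k-1} phi_{k-1,j} rho(j)],
  phi_{k,j} = phi_{k-1,j} - phi_{kk} phi_{k-1,k-j},  j = 1..k-1.
Step k = 1:
  phi_11 = rho(1) = 0.3224.
Step k = 2:
  phi_22 = [rho(2) - phi_11 rho(1)] / [1 - phi_11 rho(1)] = [-0.2867 - (0.3224)(0.3224)] / [1 - (0.3224)(0.3224)]
         = -0.39064176 / 0.89605824 = -0.436.
Therefore phi_{22} = -0.4360.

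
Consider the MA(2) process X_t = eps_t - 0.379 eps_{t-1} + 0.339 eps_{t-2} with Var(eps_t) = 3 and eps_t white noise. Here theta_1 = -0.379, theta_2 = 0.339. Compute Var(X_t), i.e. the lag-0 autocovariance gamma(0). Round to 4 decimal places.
\gamma(0) = 3.7757

For an MA(q) process X_t = eps_t + sum_i theta_i eps_{t-i} with
Var(eps_t) = sigma^2, the variance is
  gamma(0) = sigma^2 * (1 + sum_i theta_i^2).
  sum_i theta_i^2 = (-0.379)^2 + (0.339)^2 = 0.143641 + 0.114921 = 0.258562.
  gamma(0) = 3 * (1 + 0.258562) = 3 * 1.258562 = 3.775686, which rounds to 3.7757.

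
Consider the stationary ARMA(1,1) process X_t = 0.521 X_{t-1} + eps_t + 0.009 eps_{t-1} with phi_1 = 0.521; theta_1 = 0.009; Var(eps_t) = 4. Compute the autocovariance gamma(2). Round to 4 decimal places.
\gamma(2) = 1.5231

Multiply the model equation by X_{t-k} and take expectations. With theta_0 = psi_0 = 1 and psi_j the MA(infinity) weights, this gives
  gamma(k) - sum_i phi_i gamma(k-i) = c_k,
  c_k = sigma^2 * sum_{j=k..q} theta_j psi_{j-k}   (c_k = 0 for k > q),
using gamma(-m) = gamma(m).
psi-weights needed (psi_j = theta_j + sum_i phi_i psi_{j-i}):
  psi_1 = theta_1 + phi_1 = 0.009 + (0.521) = 0.53
Right-hand sides:
  c_0 = sigma^2 (1 + theta_1 psi_1) = 4 * (1 + (0.009)(0.53)) = 4 * 1.00477 = 4.01908
  c_1 = sigma^2 theta_1 = 4 * (0.009) = 0.036
  c_2 = 0
Equations for k = 0 and k = 1 (AR order 1):
  gamma(0) = phi_1 gamma(1) + c_0
  gamma(1) = phi_1 gamma(0) + c_1
Substituting the second into the first: gamma(0) (1 - phi_1^2) = c_0 + phi_1 c_1, so
  gamma(0) = (c_0 + phi_1 c_1) / (1 - phi_1^2) = (4.01908 + (0.521)(0.036)) / (1 - (0.521)^2) = 4.037836 / 0.728559 = 5.542222.
  gamma(1) = phi_1 gamma(0) + c_1 = (0.521)(5.542222) + (0.036) = 2.923498.
For k = 2 (> q): gamma(2) = phi_1 gamma(1) = (0.521)(2.923498) = 1.523142.
Therefore gamma(2) = 1.5231 (to 4 decimal places).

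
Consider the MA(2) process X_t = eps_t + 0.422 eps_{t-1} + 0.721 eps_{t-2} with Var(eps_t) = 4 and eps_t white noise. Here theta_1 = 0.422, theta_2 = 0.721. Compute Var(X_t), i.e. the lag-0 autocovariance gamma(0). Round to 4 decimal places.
\gamma(0) = 6.7917

For an MA(q) process X_t = eps_t + sum_i theta_i eps_{t-i} with
Var(eps_t) = sigma^2, the variance is
  gamma(0) = sigma^2 * (1 + sum_i theta_i^2).
  sum_i theta_i^2 = (0.422)^2 + (0.721)^2 = 0.178084 + 0.519841 = 0.697925.
  gamma(0) = 4 * (1 + 0.697925) = 4 * 1.697925 = 6.7917.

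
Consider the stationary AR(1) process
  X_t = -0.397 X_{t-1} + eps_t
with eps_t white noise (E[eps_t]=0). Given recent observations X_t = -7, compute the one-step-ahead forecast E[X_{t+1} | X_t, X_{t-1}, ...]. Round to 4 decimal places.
E[X_{t+1} \mid \mathcal F_t] = 2.7790

For an AR(p) model X_t = c + sum_i phi_i X_{t-i} + eps_t, the
one-step-ahead conditional mean is
  E[X_{t+1} | X_t, ...] = c + sum_i phi_i X_{t+1-i}.
Substitute known values:
  E[X_{t+1} | ...] = (-0.397) * (-7)
                   = 2.7790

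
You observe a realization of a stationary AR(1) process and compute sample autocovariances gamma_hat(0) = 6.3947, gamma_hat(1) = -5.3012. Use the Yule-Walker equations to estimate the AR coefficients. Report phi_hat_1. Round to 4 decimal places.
\hat\phi_{1} = -0.8290

The Yule-Walker equations for an AR(p) process read, in matrix form,
  Gamma_p phi = r_p,   with   (Gamma_p)_{ij} = gamma(|i - j|),
                       (r_p)_i = gamma(i),   i,j = 1..p.
Substitute the sample gammas (Toeplitz matrix and right-hand side of size 1):
  Gamma_p = [[6.3947]]
  r_p     = [-5.3012]
With p = 1 this is the single equation gamma(0) phi_1 = gamma(1):
  phi_hat_1 = gamma(1) / gamma(0) = -5.3012 / 6.3947 = -0.8290.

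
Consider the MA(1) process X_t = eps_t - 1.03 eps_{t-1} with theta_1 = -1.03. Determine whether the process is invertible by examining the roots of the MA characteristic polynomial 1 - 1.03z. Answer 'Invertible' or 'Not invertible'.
\text{Not invertible}

The MA(q) characteristic polynomial is P(z) = 1 - 1.03z.
Invertibility requires all roots to lie outside the unit circle, i.e. |z| > 1 for every root.
This is linear in z: 1 + (-1.03) z = 0  =>  z = -1/(-1.03) = 0.970874,  |z| = 0.970874.
Moduli of all roots: 0.9709.
All moduli strictly greater than 1? No.
Verdict: Not invertible.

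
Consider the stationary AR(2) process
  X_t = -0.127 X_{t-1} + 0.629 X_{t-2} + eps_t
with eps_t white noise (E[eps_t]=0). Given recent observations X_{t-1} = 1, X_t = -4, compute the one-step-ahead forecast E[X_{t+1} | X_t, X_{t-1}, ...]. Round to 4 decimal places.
E[X_{t+1} \mid \mathcal F_t] = 1.1370

For an AR(p) model X_t = c + sum_i phi_i X_{t-i} + eps_t, the
one-step-ahead conditional mean is
  E[X_{t+1} | X_t, ...] = c + sum_i phi_i X_{t+1-i}.
Substitute known values:
  E[X_{t+1} | ...] = (-0.127) * (-4) + (0.629) * (1)
                   = 1.1370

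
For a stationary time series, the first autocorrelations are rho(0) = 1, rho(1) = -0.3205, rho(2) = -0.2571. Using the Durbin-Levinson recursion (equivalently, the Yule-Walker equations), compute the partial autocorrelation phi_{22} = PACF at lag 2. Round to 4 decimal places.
\phi_{22} = -0.4010

The PACF at lag k is phi_{kk}, the last component of the solution
to the Yule-Walker system G_k phi = r_k where
  (G_k)_{ij} = rho(|i - j|), (r_k)_i = rho(i), i,j = 1..k.
Equivalently, Durbin-Levinson gives phi_{kk} iteratively:
  phi_{11} = rho(1)
  phi_{kk} = [rho(k) - sum_{j=1..k-1} phi_{k-1,j} rho(k-j)]
            / [1 - sum_{j=1..k-1} phi_{k-1,j} rho(j)],
  phi_{k,j} = phi_{k-1,j} - phi_{kk} phi_{k-1,k-j},  j = 1..k-1.
Step k = 1:
  phi_11 = rho(1) = -0.3205.
Step k = 2:
  phi_22 = [rho(2) - phi_11 rho(1)] / [1 - phi_11 rho(1)] = [-0.2571 - (-0.3205)(-0.3205)] / [1 - (-0.3205)(-0.3205)]
         = -0.35982025 / 0.89727975 = -0.401.
Therefore phi_{22} = -0.4010.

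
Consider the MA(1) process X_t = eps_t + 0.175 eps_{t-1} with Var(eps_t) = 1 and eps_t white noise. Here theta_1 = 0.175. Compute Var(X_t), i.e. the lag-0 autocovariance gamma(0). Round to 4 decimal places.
\gamma(0) = 1.0306

For an MA(q) process X_t = eps_t + sum_i theta_i eps_{t-i} with
Var(eps_t) = sigma^2, the variance is
  gamma(0) = sigma^2 * (1 + sum_i theta_i^2).
  sum_i theta_i^2 = (0.175)^2 = 0.030625.
  gamma(0) = 1 * (1 + 0.030625) = 1 * 1.030625 = 1.030625, which rounds to 1.0306.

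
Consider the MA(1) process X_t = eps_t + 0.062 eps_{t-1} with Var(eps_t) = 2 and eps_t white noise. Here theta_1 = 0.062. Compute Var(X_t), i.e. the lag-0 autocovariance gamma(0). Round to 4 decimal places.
\gamma(0) = 2.0077

For an MA(q) process X_t = eps_t + sum_i theta_i eps_{t-i} with
Var(eps_t) = sigma^2, the variance is
  gamma(0) = sigma^2 * (1 + sum_i theta_i^2).
  sum_i theta_i^2 = (0.062)^2 = 0.003844.
  gamma(0) = 2 * (1 + 0.003844) = 2 * 1.003844 = 2.007688, which rounds to 2.0077.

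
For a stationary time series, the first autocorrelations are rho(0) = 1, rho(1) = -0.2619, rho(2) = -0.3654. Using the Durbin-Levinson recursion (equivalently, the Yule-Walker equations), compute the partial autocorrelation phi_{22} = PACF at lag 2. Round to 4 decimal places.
\phi_{22} = -0.4660

The PACF at lag k is phi_{kk}, the last component of the solution
to the Yule-Walker system G_k phi = r_k where
  (G_k)_{ij} = rho(|i - j|), (r_k)_i = rho(i), i,j = 1..k.
Equivalently, Durbin-Levinson gives phi_{kk} iteratively:
  phi_{11} = rho(1)
  phi_{kk} = [rho(k) - sum_{j=1..k-1} phi_{k-1,j} rho(k-j)]
            / [1 - sum_{j=1..k-1} phi_{k-1,j} rho(j)],
  phi_{k,j} = phi_{k-1,j} - phi_{kk} phi_{k-1,k-j},  j = 1..k-1.
Step k = 1:
  phi_11 = rho(1) = -0.2619.
Step k = 2:
  phi_22 = [rho(2) - phi_11 rho(1)] / [1 - phi_11 rho(1)] = [-0.3654 - (-0.2619)(-0.2619)] / [1 - (-0.2619)(-0.2619)]
         = -0.43399161 / 0.93140839 = -0.466.
Therefore phi_{22} = -0.4660.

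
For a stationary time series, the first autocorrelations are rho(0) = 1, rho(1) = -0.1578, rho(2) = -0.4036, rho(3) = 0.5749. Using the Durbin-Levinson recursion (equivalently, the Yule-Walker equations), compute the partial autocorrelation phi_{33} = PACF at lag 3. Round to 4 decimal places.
\phi_{33} = 0.5260

The PACF at lag k is phi_{kk}, the last component of the solution
to the Yule-Walker system G_k phi = r_k where
  (G_k)_{ij} = rho(|i - j|), (r_k)_i = rho(i), i,j = 1..k.
Equivalently, Durbin-Levinson gives phi_{kk} iteratively:
  phi_{11} = rho(1)
  phi_{kk} = [rho(k) - sum_{j=1..k-1} phi_{k-1,j} rho(k-j)]
            / [1 - sum_{j=1..k-1} phi_{k-1,j} rho(j)],
  phi_{k,j} = phi_{k-1,j} - phi_{kk} phi_{k-1,k-j},  j = 1..k-1.
Step k = 1:
  phi_11 = rho(1) = -0.1578.
Step k = 2:
  phi_22 = [rho(2) - phi_11 rho(1)] / [1 - phi_11 rho(1)] = [-0.4036 - (-0.1578)(-0.1578)] / [1 - (-0.1578)(-0.1578)]
         = -0.42850084 / 0.97509916 = -0.439443.
  Update: phi_21 = phi_11 - phi_22 phi_11 = -0.1578 - (-0.439443)(-0.1578) = -0.227144.
Step k = 3:
  phi_33 = [rho(3) - phi_21 rho(2) - phi_22 rho(1)] / [1 - phi_21 rho(1) - phi_22 rho(2)]
    numerator   = 0.5749 - (-0.227144)(-0.4036) - (-0.439443)(-0.1578) = 0.41388046
    denominator = 1 - (-0.227144)(-0.1578) - (-0.439443)(-0.4036) = 0.78679732
  phi_33 = 0.41388046 / 0.78679732 = 0.526.
Therefore phi_{33} = 0.5260.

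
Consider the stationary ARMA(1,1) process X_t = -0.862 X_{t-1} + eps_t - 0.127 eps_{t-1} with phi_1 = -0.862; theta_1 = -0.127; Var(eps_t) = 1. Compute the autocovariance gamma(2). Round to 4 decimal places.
\gamma(2) = 3.6810

Multiply the model equation by X_{t-k} and take expectations. With theta_0 = psi_0 = 1 and psi_j the MA(infinity) weights, this gives
  gamma(k) - sum_i phi_i gamma(k-i) = c_k,
  c_k = sigma^2 * sum_{j=k..q} theta_j psi_{j-k}   (c_k = 0 for k > q),
using gamma(-m) = gamma(m).
psi-weights needed (psi_j = theta_j + sum_i phi_i psi_{j-i}):
  psi_1 = theta_1 + phi_1 = -0.127 + (-0.862) = -0.989
Right-hand sides:
  c_0 = sigma^2 (1 + theta_1 psi_1) = 1 * (1 + (-0.127)(-0.989)) = 1 * 1.125603 = 1.125603
  c_1 = sigma^2 theta_1 = 1 * (-0.127) = -0.127
  c_2 = 0
Equations for k = 0 and k = 1 (AR order 1):
  gamma(0) = phi_1 gamma(1) + c_0
  gamma(1) = phi_1 gamma(0) + c_1
Substituting the second into the first: gamma(0) (1 - phi_1^2) = c_0 + phi_1 c_1, so
  gamma(0) = (c_0 + phi_1 c_1) / (1 - phi_1^2) = (1.125603 + (-0.862)(-0.127)) / (1 - (-0.862)^2) = 1.235077 / 0.256956 = 4.80657.
  gamma(1) = phi_1 gamma(0) + c_1 = (-0.862)(4.80657) + (-0.127) = -4.270263.
For k = 2 (> q): gamma(2) = phi_1 gamma(1) = (-0.862)(-4.270263) = 3.680967.
Therefore gamma(2) = 3.6810 (to 4 decimal places).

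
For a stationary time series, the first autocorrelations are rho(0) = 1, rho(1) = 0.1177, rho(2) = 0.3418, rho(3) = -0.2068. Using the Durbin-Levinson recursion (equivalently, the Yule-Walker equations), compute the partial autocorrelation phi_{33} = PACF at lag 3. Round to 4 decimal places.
\phi_{33} = -0.3110

The PACF at lag k is phi_{kk}, the last component of the solution
to the Yule-Walker system G_k phi = r_k where
  (G_k)_{ij} = rho(|i - j|), (r_k)_i = rho(i), i,j = 1..k.
Equivalently, Durbin-Levinson gives phi_{kk} iteratively:
  phi_{11} = rho(1)
  phi_{kk} = [rho(k) - sum_{j=1..k-1} phi_{k-1,j} rho(k-j)]
            / [1 - sum_{j=1..k-1} phi_{k-1,j} rho(j)],
  phi_{k,j} = phi_{k-1,j} - phi_{kk} phi_{k-1,k-j},  j = 1..k-1.
Step k = 1:
  phi_11 = rho(1) = 0.1177.
Step k = 2:
  phi_22 = [rho(2) - phi_11 rho(1)] / [1 - phi_11 rho(1)] = [0.3418 - (0.1177)(0.1177)] / [1 - (0.1177)(0.1177)]
         = 0.32794671 / 0.98614671 = 0.332554.
  Update: phi_21 = phi_11 - phi_22 phi_11 = 0.1177 - (0.332554)(0.1177) = 0.078558.
Step k = 3:
  phi_33 = [rho(3) - phi_21 rho(2) - phi_22 rho(1)] / [1 - phi_21 rho(1) - phi_22 rho(2)]
    numerator   = -0.2068 - (0.078558)(0.3418) - (0.332554)(0.1177) = -0.27279284
    denominator = 1 - (0.078558)(0.1177) - (0.332554)(0.3418) = 0.87708683
  phi_33 = -0.27279284 / 0.87708683 = -0.311.
Therefore phi_{33} = -0.3110.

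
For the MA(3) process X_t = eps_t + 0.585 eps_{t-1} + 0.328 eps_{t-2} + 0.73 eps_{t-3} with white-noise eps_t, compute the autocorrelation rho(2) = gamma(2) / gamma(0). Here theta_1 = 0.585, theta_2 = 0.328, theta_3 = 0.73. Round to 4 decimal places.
\rho(2) = 0.3808

For an MA(q) process with theta_0 = 1, the autocovariance is
  gamma(k) = sigma^2 * sum_{i=0..q-k} theta_i * theta_{i+k},
and rho(k) = gamma(k) / gamma(0). Sigma^2 cancels.
  numerator   = (1)*(0.328) + (0.585)*(0.73) = 0.75505.
  denominator = (1)^2 + (0.585)^2 + (0.328)^2 + (0.73)^2 = 1.982709.
  rho(2) = 0.75505 / 1.982709 = 0.3808.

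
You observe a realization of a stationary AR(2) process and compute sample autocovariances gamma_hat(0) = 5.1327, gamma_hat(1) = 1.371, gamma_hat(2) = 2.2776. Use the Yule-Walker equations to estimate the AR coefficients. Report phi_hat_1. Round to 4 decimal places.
\hat\phi_{1} = 0.1600

The Yule-Walker equations for an AR(p) process read, in matrix form,
  Gamma_p phi = r_p,   with   (Gamma_p)_{ij} = gamma(|i - j|),
                       (r_p)_i = gamma(i),   i,j = 1..p.
Substitute the sample gammas (Toeplitz matrix and right-hand side of size 2):
  Gamma_p = [[5.1327, 1.371], [1.371, 5.1327]]
  r_p     = [1.371, 2.2776]
Written out:
  5.1327 phi_1 + 1.371 phi_2 = 1.371
  1.371 phi_1 + 5.1327 phi_2 = 2.2776
Solve by Cramer's rule:
  det = gamma(0)^2 - gamma(1)^2 = (5.1327)^2 - (1.371)^2 = 26.34460929 - 1.879641 = 24.46496829
  phi_hat_1 = [gamma(1) gamma(0) - gamma(1) gamma(2)] / det = [(1.371)(5.1327) - (1.371)(2.2776)] / 24.46496829 = 3.9143421 / 24.46496829 = 0.16
  phi_hat_2 = [gamma(0) gamma(2) - gamma(1)^2] / det = [(5.1327)(2.2776) - (1.371)^2] / 24.46496829 = 9.81059652 / 24.46496829 = 0.401
So phi_hat = [0.1600, 0.4010].
Therefore phi_hat_1 = 0.1600.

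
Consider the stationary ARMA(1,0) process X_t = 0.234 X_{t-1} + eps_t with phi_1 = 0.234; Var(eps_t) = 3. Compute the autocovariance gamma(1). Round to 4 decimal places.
\gamma(1) = 0.7427

Multiply the model equation by X_{t-k} and take expectations. With theta_0 = psi_0 = 1 and psi_j the MA(infinity) weights, this gives
  gamma(k) - sum_i phi_i gamma(k-i) = c_k,
  c_k = sigma^2 * sum_{j=k..q} theta_j psi_{j-k}   (c_k = 0 for k > q),
using gamma(-m) = gamma(m).
Pure AR (q = 0): c_0 = sigma^2 = 3, c_k = 0 for k >= 1.
Equations for k = 0 and k = 1 (AR order 1):
  gamma(0) = phi_1 gamma(1) + c_0
  gamma(1) = phi_1 gamma(0) + c_1
Substituting the second into the first: gamma(0) (1 - phi_1^2) = c_0 + phi_1 c_1, so
  gamma(0) = c_0 / (1 - phi_1^2) = 3 / (1 - (0.234)^2) = 3 / 0.945244 = 3.173784.
  gamma(1) = phi_1 gamma(0) = (0.234)(3.173784) = 0.742665.
Therefore gamma(1) = 0.7427 (to 4 decimal places).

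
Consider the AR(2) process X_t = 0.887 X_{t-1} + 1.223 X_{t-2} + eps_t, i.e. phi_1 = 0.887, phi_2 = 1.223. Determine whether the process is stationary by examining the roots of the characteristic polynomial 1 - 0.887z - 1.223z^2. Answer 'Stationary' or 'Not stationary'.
\text{Not stationary}

The AR(p) characteristic polynomial is P(z) = 1 - 0.887z - 1.223z^2.
Stationarity requires all roots to lie outside the unit circle, i.e. |z| > 1 for every root.
Set 1 + (-0.887) z + (-1.223) z^2 = 0, i.e. a z^2 + b z + c = 0 with a = -1.223, b = -0.887, c = 1.
Discriminant D = b^2 - 4ac = (-0.887)^2 - 4*(-1.223)*1 = 0.786769 - (-4.892) = 5.678769.
D >= 0, so the roots are real: z = (-b +/- sqrt(D)) / (2a) = (0.887 +/- 2.383017) / (-2.446).
  z_1 = (0.887 + 2.383017) / (-2.446) = -1.3369,   |z_1| = 1.3369.
  z_2 = (0.887 - 2.383017) / (-2.446) = 0.6116,   |z_2| = 0.6116.
Moduli of all roots: 1.3369, 0.6116.
All moduli strictly greater than 1? No.
Verdict: Not stationary.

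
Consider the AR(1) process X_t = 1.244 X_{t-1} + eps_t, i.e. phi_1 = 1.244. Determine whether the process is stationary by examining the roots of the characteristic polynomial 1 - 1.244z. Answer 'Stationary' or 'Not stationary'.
\text{Not stationary}

The AR(p) characteristic polynomial is P(z) = 1 - 1.244z.
Stationarity requires all roots to lie outside the unit circle, i.e. |z| > 1 for every root.
This is linear in z: 1 + (-1.244) z = 0  =>  z = -1/(-1.244) = 0.803859,  |z| = 0.803859.
Moduli of all roots: 0.8039.
All moduli strictly greater than 1? No.
Verdict: Not stationary.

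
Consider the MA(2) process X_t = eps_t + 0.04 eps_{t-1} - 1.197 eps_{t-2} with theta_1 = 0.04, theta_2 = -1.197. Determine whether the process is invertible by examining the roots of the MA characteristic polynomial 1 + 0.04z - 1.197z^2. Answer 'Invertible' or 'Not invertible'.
\text{Not invertible}

The MA(q) characteristic polynomial is P(z) = 1 + 0.04z - 1.197z^2.
Invertibility requires all roots to lie outside the unit circle, i.e. |z| > 1 for every root.
Set 1 + (0.04) z + (-1.197) z^2 = 0, i.e. a z^2 + b z + c = 0 with a = -1.197, b = 0.04, c = 1.
Discriminant D = b^2 - 4ac = (0.04)^2 - 4*(-1.197)*1 = 0.0016 - (-4.788) = 4.7896.
D >= 0, so the roots are real: z = (-b +/- sqrt(D)) / (2a) = (-0.04 +/- 2.188515) / (-2.394).
  z_1 = (-0.04 + 2.188515) / (-2.394) = -0.8975,   |z_1| = 0.8975.
  z_2 = (-0.04 - 2.188515) / (-2.394) = 0.9309,   |z_2| = 0.9309.
Moduli of all roots: 0.8975, 0.9309.
All moduli strictly greater than 1? No.
Verdict: Not invertible.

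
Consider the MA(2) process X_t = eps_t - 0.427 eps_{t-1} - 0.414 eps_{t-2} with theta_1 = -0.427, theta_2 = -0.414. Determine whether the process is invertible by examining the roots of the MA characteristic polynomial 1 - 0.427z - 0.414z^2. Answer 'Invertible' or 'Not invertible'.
\text{Invertible}

The MA(q) characteristic polynomial is P(z) = 1 - 0.427z - 0.414z^2.
Invertibility requires all roots to lie outside the unit circle, i.e. |z| > 1 for every root.
Set 1 + (-0.427) z + (-0.414) z^2 = 0, i.e. a z^2 + b z + c = 0 with a = -0.414, b = -0.427, c = 1.
Discriminant D = b^2 - 4ac = (-0.427)^2 - 4*(-0.414)*1 = 0.182329 - (-1.656) = 1.838329.
D >= 0, so the roots are real: z = (-b +/- sqrt(D)) / (2a) = (0.427 +/- 1.35585) / (-0.828).
  z_1 = (0.427 + 1.35585) / (-0.828) = -2.1532,   |z_1| = 2.1532.
  z_2 = (0.427 - 1.35585) / (-0.828) = 1.1218,   |z_2| = 1.1218.
Moduli of all roots: 2.1532, 1.1218.
All moduli strictly greater than 1? Yes.
Verdict: Invertible.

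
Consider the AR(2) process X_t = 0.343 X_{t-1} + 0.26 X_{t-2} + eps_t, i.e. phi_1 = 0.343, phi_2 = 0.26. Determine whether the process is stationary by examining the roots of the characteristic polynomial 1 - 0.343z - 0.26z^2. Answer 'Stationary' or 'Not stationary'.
\text{Stationary}

The AR(p) characteristic polynomial is P(z) = 1 - 0.343z - 0.26z^2.
Stationarity requires all roots to lie outside the unit circle, i.e. |z| > 1 for every root.
Set 1 + (-0.343) z + (-0.26) z^2 = 0, i.e. a z^2 + b z + c = 0 with a = -0.26, b = -0.343, c = 1.
Discriminant D = b^2 - 4ac = (-0.343)^2 - 4*(-0.26)*1 = 0.117649 - (-1.04) = 1.157649.
D >= 0, so the roots are real: z = (-b +/- sqrt(D)) / (2a) = (0.343 +/- 1.075941) / (-0.52).
  z_1 = (0.343 + 1.075941) / (-0.52) = -2.7287,   |z_1| = 2.7287.
  z_2 = (0.343 - 1.075941) / (-0.52) = 1.4095,   |z_2| = 1.4095.
Moduli of all roots: 2.7287, 1.4095.
All moduli strictly greater than 1? Yes.
Verdict: Stationary.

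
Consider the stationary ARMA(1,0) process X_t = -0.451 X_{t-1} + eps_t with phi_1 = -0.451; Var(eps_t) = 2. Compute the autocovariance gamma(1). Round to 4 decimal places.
\gamma(1) = -1.1323

Multiply the model equation by X_{t-k} and take expectations. With theta_0 = psi_0 = 1 and psi_j the MA(infinity) weights, this gives
  gamma(k) - sum_i phi_i gamma(k-i) = c_k,
  c_k = sigma^2 * sum_{j=k..q} theta_j psi_{j-k}   (c_k = 0 for k > q),
using gamma(-m) = gamma(m).
Pure AR (q = 0): c_0 = sigma^2 = 2, c_k = 0 for k >= 1.
Equations for k = 0 and k = 1 (AR order 1):
  gamma(0) = phi_1 gamma(1) + c_0
  gamma(1) = phi_1 gamma(0) + c_1
Substituting the second into the first: gamma(0) (1 - phi_1^2) = c_0 + phi_1 c_1, so
  gamma(0) = c_0 / (1 - phi_1^2) = 2 / (1 - (-0.451)^2) = 2 / 0.796599 = 2.510674.
  gamma(1) = phi_1 gamma(0) = (-0.451)(2.510674) = -1.132314.
Therefore gamma(1) = -1.1323 (to 4 decimal places).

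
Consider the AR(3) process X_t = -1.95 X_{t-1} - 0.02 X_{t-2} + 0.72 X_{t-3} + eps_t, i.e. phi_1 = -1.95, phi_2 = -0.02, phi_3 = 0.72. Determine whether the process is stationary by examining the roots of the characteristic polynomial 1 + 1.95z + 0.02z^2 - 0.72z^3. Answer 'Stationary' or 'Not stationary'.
\text{Not stationary}

The AR(p) characteristic polynomial is P(z) = 1 + 1.95z + 0.02z^2 - 0.72z^3.
Stationarity requires all roots to lie outside the unit circle, i.e. |z| > 1 for every root.
Degree 3: look for a simple real root z0 first, then factor out (1 - z/z0) and solve the remaining quadratic.
Testing z0 = -1.25: P(-1.25) = 1 + (1.95)(-1.25) + (0.02)(-1.25)^2 + (-0.72)(-1.25)^3
  = 1 + (-2.4375) + (0.03125) + (1.40625) = 0.  So z_0 = -1.25 is a root, |z_0| = 1.25.
Divide out the factor (1 + 0.8 z) = (1 - z/z0) (since 1/z0 = -0.8):
  P(z) = (1 + 0.8 z)(1 + (1.15) z + (-0.9) z^2)
  [check: z-coef 1.15 - (-0.8) = 1.95; z^2-coef -0.9 - (-0.8)(1.15) = 0.02; z^3-coef -(-0.8)(-0.9) = -0.72.]
Remaining roots from the quadratic factor 1 + (1.15) z + (-0.9) z^2:
  Set 1 + (1.15) z + (-0.9) z^2 = 0, i.e. a z^2 + b z + c = 0 with a = -0.9, b = 1.15, c = 1.
  Discriminant D = b^2 - 4ac = (1.15)^2 - 4*(-0.9)*1 = 1.3225 - (-3.6) = 4.9225.
  D >= 0, so the roots are real: z = (-b +/- sqrt(D)) / (2a) = (-1.15 +/- 2.218671) / (-1.8).
    z_1 = (-1.15 + 2.218671) / (-1.8) = -0.5937,   |z_1| = 0.5937.
    z_2 = (-1.15 - 2.218671) / (-1.8) = 1.8715,   |z_2| = 1.8715.
Moduli of all roots: 1.2500, 0.5937, 1.8715.
All moduli strictly greater than 1? No.
Verdict: Not stationary.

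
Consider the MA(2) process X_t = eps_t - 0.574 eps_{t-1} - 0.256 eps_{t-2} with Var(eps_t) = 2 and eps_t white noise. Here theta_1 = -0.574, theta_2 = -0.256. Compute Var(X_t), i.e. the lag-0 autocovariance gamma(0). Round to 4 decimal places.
\gamma(0) = 2.7900

For an MA(q) process X_t = eps_t + sum_i theta_i eps_{t-i} with
Var(eps_t) = sigma^2, the variance is
  gamma(0) = sigma^2 * (1 + sum_i theta_i^2).
  sum_i theta_i^2 = (-0.574)^2 + (-0.256)^2 = 0.329476 + 0.065536 = 0.395012.
  gamma(0) = 2 * (1 + 0.395012) = 2 * 1.395012 = 2.790024, which rounds to 2.7900.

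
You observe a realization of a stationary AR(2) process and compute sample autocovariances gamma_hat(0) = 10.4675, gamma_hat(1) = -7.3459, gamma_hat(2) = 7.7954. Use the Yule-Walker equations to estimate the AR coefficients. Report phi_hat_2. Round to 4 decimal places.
\hat\phi_{2} = 0.4970

The Yule-Walker equations for an AR(p) process read, in matrix form,
  Gamma_p phi = r_p,   with   (Gamma_p)_{ij} = gamma(|i - j|),
                       (r_p)_i = gamma(i),   i,j = 1..p.
Substitute the sample gammas (Toeplitz matrix and right-hand side of size 2):
  Gamma_p = [[10.4675, -7.3459], [-7.3459, 10.4675]]
  r_p     = [-7.3459, 7.7954]
Written out:
  10.4675 phi_1 - 7.3459 phi_2 = -7.3459
  -7.3459 phi_1 + 10.4675 phi_2 = 7.7954
Solve by Cramer's rule:
  det = gamma(0)^2 - gamma(1)^2 = (10.4675)^2 - (-7.3459)^2 = 109.56855625 - 53.96224681 = 55.60630944
  phi_hat_1 = [gamma(1) gamma(0) - gamma(1) gamma(2)] / det = [(-7.3459)(10.4675) - (-7.3459)(7.7954)] / 55.60630944 = -19.62897939 / 55.60630944 = -0.353
  phi_hat_2 = [gamma(0) gamma(2) - gamma(1)^2] / det = [(10.4675)(7.7954) - (-7.3459)^2] / 55.60630944 = 27.63610269 / 55.60630944 = 0.497
So phi_hat = [-0.3530, 0.4970].
Therefore phi_hat_2 = 0.4970.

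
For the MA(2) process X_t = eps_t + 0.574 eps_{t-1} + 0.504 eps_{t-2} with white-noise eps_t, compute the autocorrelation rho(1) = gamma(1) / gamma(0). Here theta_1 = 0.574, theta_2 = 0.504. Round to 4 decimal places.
\rho(1) = 0.5452

For an MA(q) process with theta_0 = 1, the autocovariance is
  gamma(k) = sigma^2 * sum_{i=0..q-k} theta_i * theta_{i+k},
and rho(k) = gamma(k) / gamma(0). Sigma^2 cancels.
  numerator   = (1)*(0.574) + (0.574)*(0.504) = 0.863296.
  denominator = (1)^2 + (0.574)^2 + (0.504)^2 = 1.583492.
  rho(1) = 0.863296 / 1.583492 = 0.5452.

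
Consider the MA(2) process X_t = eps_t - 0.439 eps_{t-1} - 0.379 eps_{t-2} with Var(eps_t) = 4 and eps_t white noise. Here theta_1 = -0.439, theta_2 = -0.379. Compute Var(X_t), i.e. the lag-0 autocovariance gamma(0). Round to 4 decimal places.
\gamma(0) = 5.3454

For an MA(q) process X_t = eps_t + sum_i theta_i eps_{t-i} with
Var(eps_t) = sigma^2, the variance is
  gamma(0) = sigma^2 * (1 + sum_i theta_i^2).
  sum_i theta_i^2 = (-0.439)^2 + (-0.379)^2 = 0.192721 + 0.143641 = 0.336362.
  gamma(0) = 4 * (1 + 0.336362) = 4 * 1.336362 = 5.345448, which rounds to 5.3454.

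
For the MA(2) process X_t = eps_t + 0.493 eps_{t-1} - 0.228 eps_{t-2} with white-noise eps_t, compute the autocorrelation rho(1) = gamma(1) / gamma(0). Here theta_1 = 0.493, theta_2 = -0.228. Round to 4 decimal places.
\rho(1) = 0.2939

For an MA(q) process with theta_0 = 1, the autocovariance is
  gamma(k) = sigma^2 * sum_{i=0..q-k} theta_i * theta_{i+k},
and rho(k) = gamma(k) / gamma(0). Sigma^2 cancels.
  numerator   = (1)*(0.493) + (0.493)*(-0.228) = 0.380596.
  denominator = (1)^2 + (0.493)^2 + (-0.228)^2 = 1.295033.
  rho(1) = 0.380596 / 1.295033 = 0.2939.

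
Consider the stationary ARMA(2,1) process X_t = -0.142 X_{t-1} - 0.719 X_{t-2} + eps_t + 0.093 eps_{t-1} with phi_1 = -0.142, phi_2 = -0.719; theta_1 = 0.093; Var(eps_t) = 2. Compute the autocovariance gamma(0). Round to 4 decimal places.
\gamma(0) = 4.1409

Multiply the model equation by X_{t-k} and take expectations. With theta_0 = psi_0 = 1 and psi_j the MA(infinity) weights, this gives
  gamma(k) - sum_i phi_i gamma(k-i) = c_k,
  c_k = sigma^2 * sum_{j=k..q} theta_j psi_{j-k}   (c_k = 0 for k > q),
using gamma(-m) = gamma(m).
psi-weights needed (psi_j = theta_j + sum_i phi_i psi_{j-i}):
  psi_1 = theta_1 + phi_1 = 0.093 + (-0.142) = -0.049
Right-hand sides:
  c_0 = sigma^2 (1 + theta_1 psi_1) = 2 * (1 + (0.093)(-0.049)) = 2 * 0.995443 = 1.990886
  c_1 = sigma^2 theta_1 = 2 * (0.093) = 0.186
  c_2 = 0
Equations for k = 0, 1, 2 (AR order 2, c_2 = 0):
  (E0) gamma(0) = phi_1 gamma(1) + phi_2 gamma(2) + c_0
  (E1) gamma(1) = phi_1 gamma(0) + phi_2 gamma(1) + c_1
  (E2) gamma(2) = phi_1 gamma(1) + phi_2 gamma(0)
From (E1): gamma(1) = A gamma(0) + B with
  A = phi_1 / (1 - phi_2) = -0.142 / 1.719 = -0.082606,   B = c_1 / (1 - phi_2) = 0.186 / 1.719 = 0.108202.
Insert (E2) into (E0): gamma(0) (1 - phi_2^2) = phi_1 (1 + phi_2) gamma(1) + c_0.
  phi_1 (1 + phi_2) = (-0.142)(0.281) = -0.039902,   1 - phi_2^2 = 0.483039.
Replace gamma(1) by A gamma(0) + B and collect gamma(0):
  gamma(0) [0.483039 - (-0.039902)(-0.082606)] = (-0.039902)(0.108202) + 1.990886
  gamma(0) * 0.479743 = 1.986569
  gamma(0) = 1.986569 / 0.479743 = 4.140903.
Therefore gamma(0) = 4.1409 (to 4 decimal places).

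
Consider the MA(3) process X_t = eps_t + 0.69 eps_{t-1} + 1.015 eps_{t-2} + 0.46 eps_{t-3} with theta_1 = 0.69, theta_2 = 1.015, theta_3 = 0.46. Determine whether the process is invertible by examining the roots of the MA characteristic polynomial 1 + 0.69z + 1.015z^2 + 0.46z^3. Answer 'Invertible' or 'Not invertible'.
\text{Invertible}

The MA(q) characteristic polynomial is P(z) = 1 + 0.69z + 1.015z^2 + 0.46z^3.
Invertibility requires all roots to lie outside the unit circle, i.e. |z| > 1 for every root.
Degree 3: look for a simple real root z0 first, then factor out (1 - z/z0) and solve the remaining quadratic.
Testing z0 = -2: P(-2) = 1 + (0.69)(-2) + (1.015)(-2)^2 + (0.46)(-2)^3
  = 1 + (-1.38) + (4.06) + (-3.68) = 0.  So z_0 = -2 is a root, |z_0| = 2.
Divide out the factor (1 + 0.5 z) = (1 - z/z0) (since 1/z0 = -0.5):
  P(z) = (1 + 0.5 z)(1 + (0.19) z + (0.92) z^2)
  [check: z-coef 0.19 - (-0.5) = 0.69; z^2-coef 0.92 - (-0.5)(0.19) = 1.015; z^3-coef -(-0.5)(0.92) = 0.46.]
Remaining roots from the quadratic factor 1 + (0.19) z + (0.92) z^2:
  Set 1 + (0.19) z + (0.92) z^2 = 0, i.e. a z^2 + b z + c = 0 with a = 0.92, b = 0.19, c = 1.
  Discriminant D = b^2 - 4ac = (0.19)^2 - 4*(0.92)*1 = 0.0361 - (3.68) = -3.6439.
  D < 0, so the roots are the complex-conjugate pair z = (-b +/- i sqrt(-D)) / (2a) = -0.1033 +/- 1.0374i.
  For a conjugate pair |z|^2 = z * conj(z) = (product of roots) = c/a = 1/(0.92) = 1.086957, so |z| = sqrt(1.086957) = 1.0426 for both roots.
Moduli of all roots: 2.0000, 1.0426, 1.0426.
All moduli strictly greater than 1? Yes.
Verdict: Invertible.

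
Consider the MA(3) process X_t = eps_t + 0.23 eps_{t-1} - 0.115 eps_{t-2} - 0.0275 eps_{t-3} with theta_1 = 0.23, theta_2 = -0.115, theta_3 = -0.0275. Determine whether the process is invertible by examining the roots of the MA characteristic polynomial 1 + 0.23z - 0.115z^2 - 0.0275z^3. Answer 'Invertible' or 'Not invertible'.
\text{Invertible}

The MA(q) characteristic polynomial is P(z) = 1 + 0.23z - 0.115z^2 - 0.0275z^3.
Invertibility requires all roots to lie outside the unit circle, i.e. |z| > 1 for every root.
Degree 3: look for a simple real root z0 first, then factor out (1 - z/z0) and solve the remaining quadratic.
Testing z0 = -4: P(-4) = 1 + (0.23)(-4) + (-0.115)(-4)^2 + (-0.0275)(-4)^3
  = 1 + (-0.92) + (-1.84) + (1.76) = 0.  So z_0 = -4 is a root, |z_0| = 4.
Divide out the factor (1 + 0.25 z) = (1 - z/z0) (since 1/z0 = -0.25):
  P(z) = (1 + 0.25 z)(1 + (-0.02) z + (-0.11) z^2)
  [check: z-coef -0.02 - (-0.25) = 0.23; z^2-coef -0.11 - (-0.25)(-0.02) = -0.115; z^3-coef -(-0.25)(-0.11) = -0.0275.]
Remaining roots from the quadratic factor 1 + (-0.02) z + (-0.11) z^2:
  Set 1 + (-0.02) z + (-0.11) z^2 = 0, i.e. a z^2 + b z + c = 0 with a = -0.11, b = -0.02, c = 1.
  Discriminant D = b^2 - 4ac = (-0.02)^2 - 4*(-0.11)*1 = 0.0004 - (-0.44) = 0.4404.
  D >= 0, so the roots are real: z = (-b +/- sqrt(D)) / (2a) = (0.02 +/- 0.663626) / (-0.22).
    z_1 = (0.02 + 0.663626) / (-0.22) = -3.1074,   |z_1| = 3.1074.
    z_2 = (0.02 - 0.663626) / (-0.22) = 2.9256,   |z_2| = 2.9256.
Moduli of all roots: 4.0000, 3.1074, 2.9256.
All moduli strictly greater than 1? Yes.
Verdict: Invertible.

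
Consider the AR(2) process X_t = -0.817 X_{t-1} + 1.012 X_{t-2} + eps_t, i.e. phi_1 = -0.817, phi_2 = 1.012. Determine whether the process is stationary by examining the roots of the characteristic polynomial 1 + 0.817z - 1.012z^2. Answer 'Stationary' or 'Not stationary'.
\text{Not stationary}

The AR(p) characteristic polynomial is P(z) = 1 + 0.817z - 1.012z^2.
Stationarity requires all roots to lie outside the unit circle, i.e. |z| > 1 for every root.
Set 1 + (0.817) z + (-1.012) z^2 = 0, i.e. a z^2 + b z + c = 0 with a = -1.012, b = 0.817, c = 1.
Discriminant D = b^2 - 4ac = (0.817)^2 - 4*(-1.012)*1 = 0.667489 - (-4.048) = 4.715489.
D >= 0, so the roots are real: z = (-b +/- sqrt(D)) / (2a) = (-0.817 +/- 2.171518) / (-2.024).
  z_1 = (-0.817 + 2.171518) / (-2.024) = -0.6692,   |z_1| = 0.6692.
  z_2 = (-0.817 - 2.171518) / (-2.024) = 1.4765,   |z_2| = 1.4765.
Moduli of all roots: 0.6692, 1.4765.
All moduli strictly greater than 1? No.
Verdict: Not stationary.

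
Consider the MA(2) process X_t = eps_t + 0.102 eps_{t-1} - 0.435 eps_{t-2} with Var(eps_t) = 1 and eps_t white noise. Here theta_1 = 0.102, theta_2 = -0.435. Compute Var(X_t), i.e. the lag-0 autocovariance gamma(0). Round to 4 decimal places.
\gamma(0) = 1.1996

For an MA(q) process X_t = eps_t + sum_i theta_i eps_{t-i} with
Var(eps_t) = sigma^2, the variance is
  gamma(0) = sigma^2 * (1 + sum_i theta_i^2).
  sum_i theta_i^2 = (0.102)^2 + (-0.435)^2 = 0.010404 + 0.189225 = 0.199629.
  gamma(0) = 1 * (1 + 0.199629) = 1 * 1.199629 = 1.199629, which rounds to 1.1996.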